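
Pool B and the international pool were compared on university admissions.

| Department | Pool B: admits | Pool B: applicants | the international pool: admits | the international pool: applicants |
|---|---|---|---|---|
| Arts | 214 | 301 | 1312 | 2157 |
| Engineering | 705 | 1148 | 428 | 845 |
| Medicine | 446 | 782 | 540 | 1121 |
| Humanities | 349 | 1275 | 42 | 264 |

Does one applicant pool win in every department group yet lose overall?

Arts: Pool B 214/301 = 71.1%, the international pool 1312/2157 = 60.8% → Pool B
Engineering: Pool B 705/1148 = 61.4%, the international pool 428/845 = 50.7% → Pool B
Medicine: Pool B 446/782 = 57.0%, the international pool 540/1121 = 48.2% → Pool B
Humanities: Pool B 349/1275 = 27.4%, the international pool 42/264 = 15.9% → Pool B
Overall: Pool B 1714/3506 = 48.9%, the international pool 2322/4387 = 52.9% → the international pool
Pool B wins each department group but the international pool wins overall — the comparison reverses. Pool B's applicants skew toward Humanities, which has a lower base rate.

Yes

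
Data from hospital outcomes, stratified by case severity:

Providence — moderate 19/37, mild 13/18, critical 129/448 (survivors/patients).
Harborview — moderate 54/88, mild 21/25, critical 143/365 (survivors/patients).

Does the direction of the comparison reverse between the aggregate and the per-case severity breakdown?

Moderate: Providence 19/37 = 51.4%, Harborview 54/88 = 61.4% → Harborview
Mild: Providence 13/18 = 72.2%, Harborview 21/25 = 84.0% → Harborview
Critical: Providence 129/448 = 28.8%, Harborview 143/365 = 39.2% → Harborview
Overall: Providence 161/503 = 32.0%, Harborview 218/478 = 45.6% → Harborview
Harborview wins overall and in every case group — no reversal.

No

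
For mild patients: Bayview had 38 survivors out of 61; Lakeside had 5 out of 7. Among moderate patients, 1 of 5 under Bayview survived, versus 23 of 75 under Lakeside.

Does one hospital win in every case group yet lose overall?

Yes

Mild: Bayview 38/61 = 62.3%, Lakeside 5/7 = 71.4% → Lakeside
Moderate: Bayview 1/5 = 20.0%, Lakeside 23/75 = 30.7% → Lakeside
Overall: Bayview 39/66 = 59.1%, Lakeside 28/82 = 34.1% → Bayview
Lakeside wins each case group but Bayview wins overall — the comparison reverses. Lakeside's patients skew toward moderate, which has a lower base rate.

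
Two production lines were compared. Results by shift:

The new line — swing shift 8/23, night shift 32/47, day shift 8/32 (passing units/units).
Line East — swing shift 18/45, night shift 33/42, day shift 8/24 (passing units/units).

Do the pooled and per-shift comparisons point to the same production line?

Yes

Swing shift: the new line 8/23 = 34.8%, Line East 18/45 = 40.0% → Line East
Night shift: the new line 32/47 = 68.1%, Line East 33/42 = 78.6% → Line East
Day shift: the new line 8/32 = 25.0%, Line East 8/24 = 33.3% → Line East
Overall: the new line 48/102 = 47.1%, Line East 59/111 = 53.2% → Line East
Line East wins overall and in every shift group — no reversal.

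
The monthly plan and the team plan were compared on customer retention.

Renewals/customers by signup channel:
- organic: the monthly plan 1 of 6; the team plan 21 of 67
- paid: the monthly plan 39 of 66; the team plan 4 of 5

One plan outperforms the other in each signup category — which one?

the team plan

Organic: the monthly plan 1/6 = 16.7%, the team plan 21/67 = 31.3% → the team plan
Paid: the monthly plan 39/66 = 59.1%, the team plan 4/5 = 80.0% → the team plan
The team plan has the higher rate in both groups.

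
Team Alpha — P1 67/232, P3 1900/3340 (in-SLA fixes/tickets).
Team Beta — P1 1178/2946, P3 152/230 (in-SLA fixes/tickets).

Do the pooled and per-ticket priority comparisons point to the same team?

P1: Team Alpha 67/232 = 28.9%, Team Beta 1178/2946 = 40.0% → Team Beta
P3: Team Alpha 1900/3340 = 56.9%, Team Beta 152/230 = 66.1% → Team Beta
Overall: Team Alpha 1967/3572 = 55.1%, Team Beta 1330/3176 = 41.9% → Team Alpha
Team Beta wins each ticket group but Team Alpha wins overall — the comparison reverses. Team Beta's tickets skew toward P1, which has a lower base rate.

No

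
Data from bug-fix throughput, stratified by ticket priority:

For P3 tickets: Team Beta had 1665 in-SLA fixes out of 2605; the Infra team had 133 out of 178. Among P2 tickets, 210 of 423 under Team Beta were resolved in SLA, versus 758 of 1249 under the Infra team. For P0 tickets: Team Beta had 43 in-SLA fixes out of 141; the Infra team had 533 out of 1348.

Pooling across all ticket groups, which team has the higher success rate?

P3: Team Beta 1665/2605 = 63.9%, the Infra team 133/178 = 74.7% → the Infra team
P2: Team Beta 210/423 = 49.6%, the Infra team 758/1249 = 60.7% → the Infra team
P0: Team Beta 43/141 = 30.5%, the Infra team 533/1348 = 39.5% → the Infra team
Overall: Team Beta 1918/3169 = 60.5%, the Infra team 1424/2775 = 51.3% → Team Beta
(The Infra team wins every ticket group but Team Beta wins overall — the Infra team's tickets skew toward the low-rate P0 group.)

Team Beta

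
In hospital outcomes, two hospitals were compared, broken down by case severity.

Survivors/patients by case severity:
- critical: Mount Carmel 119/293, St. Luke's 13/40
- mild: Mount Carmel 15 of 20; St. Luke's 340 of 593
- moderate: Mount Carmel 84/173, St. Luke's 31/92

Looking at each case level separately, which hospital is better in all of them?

Mount Carmel

Critical: Mount Carmel 119/293 = 40.6%, St. Luke's 13/40 = 32.5% → Mount Carmel
Mild: Mount Carmel 15/20 = 75.0%, St. Luke's 340/593 = 57.3% → Mount Carmel
Moderate: Mount Carmel 84/173 = 48.6%, St. Luke's 31/92 = 33.7% → Mount Carmel
Mount Carmel has the higher rate in all 3 groups.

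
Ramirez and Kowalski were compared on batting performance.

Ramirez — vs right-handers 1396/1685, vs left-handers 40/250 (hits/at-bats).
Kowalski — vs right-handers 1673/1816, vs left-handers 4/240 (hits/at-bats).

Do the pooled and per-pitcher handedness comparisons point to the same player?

Vs right-handers: Ramirez 1396/1685 = 82.8%, Kowalski 1673/1816 = 92.1% → Kowalski
Vs left-handers: Ramirez 40/250 = 16.0%, Kowalski 4/240 = 1.7% → Ramirez
Overall: Ramirez 1436/1935 = 74.2%, Kowalski 1677/2056 = 81.6% → Kowalski
Neither sweeps: Ramirez wins 1 of 2 groups, Kowalski wins 1. Kowalski wins overall but not every group — no Simpson reversal.

No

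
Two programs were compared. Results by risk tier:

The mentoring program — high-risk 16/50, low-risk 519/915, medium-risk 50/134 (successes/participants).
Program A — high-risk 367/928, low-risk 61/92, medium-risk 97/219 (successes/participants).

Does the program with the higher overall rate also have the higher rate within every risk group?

No

High-risk: the mentoring program 16/50 = 32.0%, Program A 367/928 = 39.5% → Program A
Low-risk: the mentoring program 519/915 = 56.7%, Program A 61/92 = 66.3% → Program A
Medium-risk: the mentoring program 50/134 = 37.3%, Program A 97/219 = 44.3% → Program A
Overall: the mentoring program 585/1099 = 53.2%, Program A 525/1239 = 42.4% → the mentoring program
Program A wins each risk group but the mentoring program wins overall — the comparison reverses. Program A's participants skew toward high-risk, which has a lower base rate.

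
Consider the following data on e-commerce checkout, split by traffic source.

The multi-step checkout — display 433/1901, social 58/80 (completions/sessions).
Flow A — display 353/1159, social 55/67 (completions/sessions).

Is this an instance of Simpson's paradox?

Display: the multi-step checkout 433/1901 = 22.8%, Flow A 353/1159 = 30.5% → Flow A
Social: the multi-step checkout 58/80 = 72.5%, Flow A 55/67 = 82.1% → Flow A
Overall: the multi-step checkout 491/1981 = 24.8%, Flow A 408/1226 = 33.3% → Flow A
Flow A wins overall and in every traffic group — no reversal.

No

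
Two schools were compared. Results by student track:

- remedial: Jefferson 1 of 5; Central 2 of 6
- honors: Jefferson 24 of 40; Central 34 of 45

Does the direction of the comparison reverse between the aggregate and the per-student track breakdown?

Remedial: Jefferson 1/5 = 20.0%, Central 2/6 = 33.3% → Central
Honors: Jefferson 24/40 = 60.0%, Central 34/45 = 75.6% → Central
Overall: Jefferson 25/45 = 55.6%, Central 36/51 = 70.6% → Central
Central wins overall and in every student group — no reversal.

No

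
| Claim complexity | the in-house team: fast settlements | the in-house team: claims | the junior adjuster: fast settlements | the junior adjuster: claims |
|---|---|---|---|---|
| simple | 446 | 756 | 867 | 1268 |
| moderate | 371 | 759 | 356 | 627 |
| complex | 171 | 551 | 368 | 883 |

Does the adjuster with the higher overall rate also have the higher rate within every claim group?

Simple: the in-house team 446/756 = 59.0%, the junior adjuster 867/1268 = 68.4% → the junior adjuster
Moderate: the in-house team 371/759 = 48.9%, the junior adjuster 356/627 = 56.8% → the junior adjuster
Complex: the in-house team 171/551 = 31.0%, the junior adjuster 368/883 = 41.7% → the junior adjuster
Overall: the in-house team 988/2066 = 47.8%, the junior adjuster 1591/2778 = 57.3% → the junior adjuster
The junior adjuster wins overall and in every claim group — no reversal.

Yes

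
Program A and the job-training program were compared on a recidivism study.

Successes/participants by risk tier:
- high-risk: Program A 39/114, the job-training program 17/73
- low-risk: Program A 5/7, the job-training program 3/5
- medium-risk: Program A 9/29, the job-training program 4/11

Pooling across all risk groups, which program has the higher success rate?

Program A

High-risk: Program A 39/114 = 34.2%, the job-training program 17/73 = 23.3% → Program A
Low-risk: Program A 5/7 = 71.4%, the job-training program 3/5 = 60.0% → Program A
Medium-risk: Program A 9/29 = 31.0%, the job-training program 4/11 = 36.4% → the job-training program
Overall: Program A 53/150 = 35.3%, the job-training program 24/89 = 27.0% → Program A
(Neither sweeps every risk group, but Program A has the higher pooled rate.)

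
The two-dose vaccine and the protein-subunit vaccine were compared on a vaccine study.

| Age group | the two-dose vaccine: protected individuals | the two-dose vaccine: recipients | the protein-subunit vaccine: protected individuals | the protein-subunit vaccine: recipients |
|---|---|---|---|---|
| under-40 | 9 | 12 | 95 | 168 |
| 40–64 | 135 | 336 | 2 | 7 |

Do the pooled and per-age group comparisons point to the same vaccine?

Under-40: the two-dose vaccine 9/12 = 75.0%, the protein-subunit vaccine 95/168 = 56.5% → the two-dose vaccine
40–64: the two-dose vaccine 135/336 = 40.2%, the protein-subunit vaccine 2/7 = 28.6% → the two-dose vaccine
Overall: the two-dose vaccine 144/348 = 41.4%, the protein-subunit vaccine 97/175 = 55.4% → the protein-subunit vaccine
The two-dose vaccine wins each age group but the protein-subunit vaccine wins overall — the comparison reverses. The two-dose vaccine's recipients skew toward 40–64, which has a lower base rate.

No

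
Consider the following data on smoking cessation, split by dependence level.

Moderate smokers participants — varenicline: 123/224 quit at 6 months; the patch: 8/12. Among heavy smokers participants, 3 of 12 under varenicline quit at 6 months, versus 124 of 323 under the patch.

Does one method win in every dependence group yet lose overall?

Moderate smokers: varenicline 123/224 = 54.9%, the patch 8/12 = 66.7% → the patch
Heavy smokers: varenicline 3/12 = 25.0%, the patch 124/323 = 38.4% → the patch
Overall: varenicline 126/236 = 53.4%, the patch 132/335 = 39.4% → varenicline
The patch wins each dependence group but varenicline wins overall — the comparison reverses. The patch's participants skew toward heavy smokers, which has a lower base rate.

Yes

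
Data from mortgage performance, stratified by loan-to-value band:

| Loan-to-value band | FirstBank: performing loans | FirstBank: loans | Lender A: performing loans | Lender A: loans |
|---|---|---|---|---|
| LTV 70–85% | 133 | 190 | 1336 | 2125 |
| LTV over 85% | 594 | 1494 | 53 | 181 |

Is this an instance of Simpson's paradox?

LTV 70–85%: FirstBank 133/190 = 70.0%, Lender A 1336/2125 = 62.9% → FirstBank
LTV over 85%: FirstBank 594/1494 = 39.8%, Lender A 53/181 = 29.3% → FirstBank
Overall: FirstBank 727/1684 = 43.2%, Lender A 1389/2306 = 60.2% → Lender A
FirstBank wins each loan-to-value group but Lender A wins overall — the comparison reverses. FirstBank's loans skew toward LTV over 85%, which has a lower base rate.

Yes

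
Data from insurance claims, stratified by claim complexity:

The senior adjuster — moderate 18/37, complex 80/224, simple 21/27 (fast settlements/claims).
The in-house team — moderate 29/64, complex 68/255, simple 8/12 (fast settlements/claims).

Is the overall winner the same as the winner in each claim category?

Yes

Moderate: the senior adjuster 18/37 = 48.6%, the in-house team 29/64 = 45.3% → the senior adjuster
Complex: the senior adjuster 80/224 = 35.7%, the in-house team 68/255 = 26.7% → the senior adjuster
Simple: the senior adjuster 21/27 = 77.8%, the in-house team 8/12 = 66.7% → the senior adjuster
Overall: the senior adjuster 119/288 = 41.3%, the in-house team 105/331 = 31.7% → the senior adjuster
The senior adjuster wins overall and in every claim group — no reversal.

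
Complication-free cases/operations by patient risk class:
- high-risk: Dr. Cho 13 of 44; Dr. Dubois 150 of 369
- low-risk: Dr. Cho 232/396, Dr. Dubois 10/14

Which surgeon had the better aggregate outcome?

High-risk: Dr. Cho 13/44 = 29.5%, Dr. Dubois 150/369 = 40.7% → Dr. Dubois
Low-risk: Dr. Cho 232/396 = 58.6%, Dr. Dubois 10/14 = 71.4% → Dr. Dubois
Overall: Dr. Cho 245/440 = 55.7%, Dr. Dubois 160/383 = 41.8% → Dr. Cho
(Dr. Dubois wins every patient risk group but Dr. Cho wins overall — Dr. Dubois's operations skew toward the low-rate high-risk group.)

Dr. Cho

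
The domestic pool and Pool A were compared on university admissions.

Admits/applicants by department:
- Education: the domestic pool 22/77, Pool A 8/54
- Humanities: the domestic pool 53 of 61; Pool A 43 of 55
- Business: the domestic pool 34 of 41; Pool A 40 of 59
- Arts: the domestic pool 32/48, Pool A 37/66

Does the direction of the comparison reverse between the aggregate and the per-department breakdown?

Education: the domestic pool 22/77 = 28.6%, Pool A 8/54 = 14.8% → the domestic pool
Humanities: the domestic pool 53/61 = 86.9%, Pool A 43/55 = 78.2% → the domestic pool
Business: the domestic pool 34/41 = 82.9%, Pool A 40/59 = 67.8% → the domestic pool
Arts: the domestic pool 32/48 = 66.7%, Pool A 37/66 = 56.1% → the domestic pool
Overall: the domestic pool 141/227 = 62.1%, Pool A 128/234 = 54.7% → the domestic pool
The domestic pool wins overall and in every department group — no reversal.

No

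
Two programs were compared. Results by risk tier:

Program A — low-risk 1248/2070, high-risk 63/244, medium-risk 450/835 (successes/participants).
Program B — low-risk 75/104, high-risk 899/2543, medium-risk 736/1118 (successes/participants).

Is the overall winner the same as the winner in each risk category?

Low-risk: Program A 1248/2070 = 60.3%, Program B 75/104 = 72.1% → Program B
High-risk: Program A 63/244 = 25.8%, Program B 899/2543 = 35.4% → Program B
Medium-risk: Program A 450/835 = 53.9%, Program B 736/1118 = 65.8% → Program B
Overall: Program A 1761/3149 = 55.9%, Program B 1710/3765 = 45.4% → Program A
Program B wins each risk group but Program A wins overall — the comparison reverses. Program B's participants skew toward high-risk, which has a lower base rate.

No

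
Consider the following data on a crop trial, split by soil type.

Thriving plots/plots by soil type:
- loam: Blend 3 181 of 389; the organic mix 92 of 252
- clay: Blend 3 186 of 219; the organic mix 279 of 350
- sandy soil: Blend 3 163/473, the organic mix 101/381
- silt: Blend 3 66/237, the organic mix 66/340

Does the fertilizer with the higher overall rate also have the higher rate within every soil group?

Yes

Loam: Blend 3 181/389 = 46.5%, the organic mix 92/252 = 36.5% → Blend 3
Clay: Blend 3 186/219 = 84.9%, the organic mix 279/350 = 79.7% → Blend 3
Sandy soil: Blend 3 163/473 = 34.5%, the organic mix 101/381 = 26.5% → Blend 3
Silt: Blend 3 66/237 = 27.8%, the organic mix 66/340 = 19.4% → Blend 3
Overall: Blend 3 596/1318 = 45.2%, the organic mix 538/1323 = 40.7% → Blend 3
Blend 3 wins overall and in every soil group — no reversal.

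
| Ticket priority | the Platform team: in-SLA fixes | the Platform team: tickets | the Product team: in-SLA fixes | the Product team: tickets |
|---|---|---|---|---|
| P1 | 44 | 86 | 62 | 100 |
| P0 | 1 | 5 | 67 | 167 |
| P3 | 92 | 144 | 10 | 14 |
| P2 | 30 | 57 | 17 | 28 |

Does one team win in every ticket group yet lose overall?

P1: the Platform team 44/86 = 51.2%, the Product team 62/100 = 62.0% → the Product team
P0: the Platform team 1/5 = 20.0%, the Product team 67/167 = 40.1% → the Product team
P3: the Platform team 92/144 = 63.9%, the Product team 10/14 = 71.4% → the Product team
P2: the Platform team 30/57 = 52.6%, the Product team 17/28 = 60.7% → the Product team
Overall: the Platform team 167/292 = 57.2%, the Product team 156/309 = 50.5% → the Platform team
The Product team wins each ticket group but the Platform team wins overall — the comparison reverses. The Product team's tickets skew toward P0, which has a lower base rate.

Yes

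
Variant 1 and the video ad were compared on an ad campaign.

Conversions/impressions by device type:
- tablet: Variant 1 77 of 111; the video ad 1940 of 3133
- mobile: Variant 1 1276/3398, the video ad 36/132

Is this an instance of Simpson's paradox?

Tablet: Variant 1 77/111 = 69.4%, the video ad 1940/3133 = 61.9% → Variant 1
Mobile: Variant 1 1276/3398 = 37.6%, the video ad 36/132 = 27.3% → Variant 1
Overall: Variant 1 1353/3509 = 38.6%, the video ad 1976/3265 = 60.5% → the video ad
Variant 1 wins each device group but the video ad wins overall — the comparison reverses. Variant 1's impressions skew toward mobile, which has a lower base rate.

Yes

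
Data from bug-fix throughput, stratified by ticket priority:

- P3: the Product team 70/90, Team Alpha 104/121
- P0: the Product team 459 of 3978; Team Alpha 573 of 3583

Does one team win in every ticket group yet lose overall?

No

P3: the Product team 70/90 = 77.8%, Team Alpha 104/121 = 86.0% → Team Alpha
P0: the Product team 459/3978 = 11.5%, Team Alpha 573/3583 = 16.0% → Team Alpha
Overall: the Product team 529/4068 = 13.0%, Team Alpha 677/3704 = 18.3% → Team Alpha
Team Alpha wins overall and in every ticket group — no reversal.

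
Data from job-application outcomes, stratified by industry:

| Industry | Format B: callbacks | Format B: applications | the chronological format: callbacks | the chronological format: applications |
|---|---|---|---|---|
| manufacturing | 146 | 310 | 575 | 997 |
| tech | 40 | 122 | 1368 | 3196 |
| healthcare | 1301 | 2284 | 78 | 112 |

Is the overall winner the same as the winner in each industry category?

Manufacturing: Format B 146/310 = 47.1%, the chronological format 575/997 = 57.7% → the chronological format
Tech: Format B 40/122 = 32.8%, the chronological format 1368/3196 = 42.8% → the chronological format
Healthcare: Format B 1301/2284 = 57.0%, the chronological format 78/112 = 69.6% → the chronological format
Overall: Format B 1487/2716 = 54.7%, the chronological format 2021/4305 = 46.9% → Format B
The chronological format wins each industry group but Format B wins overall — the comparison reverses. The chronological format's applications skew toward tech, which has a lower base rate.

No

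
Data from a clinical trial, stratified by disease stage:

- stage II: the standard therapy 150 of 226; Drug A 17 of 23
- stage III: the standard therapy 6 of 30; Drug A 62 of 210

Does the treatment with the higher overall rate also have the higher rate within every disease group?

Stage II: the standard therapy 150/226 = 66.4%, Drug A 17/23 = 73.9% → Drug A
Stage III: the standard therapy 6/30 = 20.0%, Drug A 62/210 = 29.5% → Drug A
Overall: the standard therapy 156/256 = 60.9%, Drug A 79/233 = 33.9% → the standard therapy
Drug A wins each disease group but the standard therapy wins overall — the comparison reverses. Drug A's patients skew toward stage III, which has a lower base rate.

No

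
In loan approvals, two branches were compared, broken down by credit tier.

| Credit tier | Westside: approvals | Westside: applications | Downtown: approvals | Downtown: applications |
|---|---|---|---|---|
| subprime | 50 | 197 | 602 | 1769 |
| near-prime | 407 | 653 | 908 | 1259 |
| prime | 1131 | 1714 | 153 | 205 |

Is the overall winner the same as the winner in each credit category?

No

Subprime: Westside 50/197 = 25.4%, Downtown 602/1769 = 34.0% → Downtown
Near-prime: Westside 407/653 = 62.3%, Downtown 908/1259 = 72.1% → Downtown
Prime: Westside 1131/1714 = 66.0%, Downtown 153/205 = 74.6% → Downtown
Overall: Westside 1588/2564 = 61.9%, Downtown 1663/3233 = 51.4% → Westside
Downtown wins each credit group but Westside wins overall — the comparison reverses. Downtown's applications skew toward subprime, which has a lower base rate.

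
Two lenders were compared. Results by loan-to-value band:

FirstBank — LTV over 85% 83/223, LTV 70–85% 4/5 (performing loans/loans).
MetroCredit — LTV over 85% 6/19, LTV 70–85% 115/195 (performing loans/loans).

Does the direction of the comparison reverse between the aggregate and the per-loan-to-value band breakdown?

LTV over 85%: FirstBank 83/223 = 37.2%, MetroCredit 6/19 = 31.6% → FirstBank
LTV 70–85%: FirstBank 4/5 = 80.0%, MetroCredit 115/195 = 59.0% → FirstBank
Overall: FirstBank 87/228 = 38.2%, MetroCredit 121/214 = 56.5% → MetroCredit
FirstBank wins each loan-to-value group but MetroCredit wins overall — the comparison reverses. FirstBank's loans skew toward LTV over 85%, which has a lower base rate.

Yes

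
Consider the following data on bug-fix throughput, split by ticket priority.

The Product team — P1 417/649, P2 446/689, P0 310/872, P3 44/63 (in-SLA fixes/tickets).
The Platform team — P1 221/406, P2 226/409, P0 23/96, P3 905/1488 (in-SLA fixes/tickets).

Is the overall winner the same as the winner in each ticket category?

P1: the Product team 417/649 = 64.3%, the Platform team 221/406 = 54.4% → the Product team
P2: the Product team 446/689 = 64.7%, the Platform team 226/409 = 55.3% → the Product team
P0: the Product team 310/872 = 35.6%, the Platform team 23/96 = 24.0% → the Product team
P3: the Product team 44/63 = 69.8%, the Platform team 905/1488 = 60.8% → the Product team
Overall: the Product team 1217/2273 = 53.5%, the Platform team 1375/2399 = 57.3% → the Platform team
The Product team wins each ticket group but the Platform team wins overall — the comparison reverses. The Product team's tickets skew toward P0, which has a lower base rate.

No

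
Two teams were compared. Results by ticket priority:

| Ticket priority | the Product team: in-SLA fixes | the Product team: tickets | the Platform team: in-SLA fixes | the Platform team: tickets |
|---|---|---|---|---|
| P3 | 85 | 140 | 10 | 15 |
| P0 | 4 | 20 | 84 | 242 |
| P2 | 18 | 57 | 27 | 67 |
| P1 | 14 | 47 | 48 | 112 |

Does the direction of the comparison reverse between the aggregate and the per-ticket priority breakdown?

Yes

P3: the Product team 85/140 = 60.7%, the Platform team 10/15 = 66.7% → the Platform team
P0: the Product team 4/20 = 20.0%, the Platform team 84/242 = 34.7% → the Platform team
P2: the Product team 18/57 = 31.6%, the Platform team 27/67 = 40.3% → the Platform team
P1: the Product team 14/47 = 29.8%, the Platform team 48/112 = 42.9% → the Platform team
Overall: the Product team 121/264 = 45.8%, the Platform team 169/436 = 38.8% → the Product team
The Platform team wins each ticket group but the Product team wins overall — the comparison reverses. The Platform team's tickets skew toward P0, which has a lower base rate.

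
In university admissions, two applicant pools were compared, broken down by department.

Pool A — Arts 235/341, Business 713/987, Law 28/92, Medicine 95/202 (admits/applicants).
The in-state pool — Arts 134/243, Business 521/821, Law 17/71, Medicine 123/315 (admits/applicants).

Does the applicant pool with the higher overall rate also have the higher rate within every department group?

Yes

Arts: Pool A 235/341 = 68.9%, the in-state pool 134/243 = 55.1% → Pool A
Business: Pool A 713/987 = 72.2%, the in-state pool 521/821 = 63.5% → Pool A
Law: Pool A 28/92 = 30.4%, the in-state pool 17/71 = 23.9% → Pool A
Medicine: Pool A 95/202 = 47.0%, the in-state pool 123/315 = 39.0% → Pool A
Overall: Pool A 1071/1622 = 66.0%, the in-state pool 795/1450 = 54.8% → Pool A
Pool A wins overall and in every department group — no reversal.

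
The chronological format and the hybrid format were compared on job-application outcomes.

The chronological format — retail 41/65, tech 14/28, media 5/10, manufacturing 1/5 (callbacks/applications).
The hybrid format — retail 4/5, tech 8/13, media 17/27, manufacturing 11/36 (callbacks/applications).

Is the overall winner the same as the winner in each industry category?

No

Retail: the chronological format 41/65 = 63.1%, the hybrid format 4/5 = 80.0% → the hybrid format
Tech: the chronological format 14/28 = 50.0%, the hybrid format 8/13 = 61.5% → the hybrid format
Media: the chronological format 5/10 = 50.0%, the hybrid format 17/27 = 63.0% → the hybrid format
Manufacturing: the chronological format 1/5 = 20.0%, the hybrid format 11/36 = 30.6% → the hybrid format
Overall: the chronological format 61/108 = 56.5%, the hybrid format 40/81 = 49.4% → the chronological format
The hybrid format wins each industry group but the chronological format wins overall — the comparison reverses. The hybrid format's applications skew toward manufacturing, which has a lower base rate.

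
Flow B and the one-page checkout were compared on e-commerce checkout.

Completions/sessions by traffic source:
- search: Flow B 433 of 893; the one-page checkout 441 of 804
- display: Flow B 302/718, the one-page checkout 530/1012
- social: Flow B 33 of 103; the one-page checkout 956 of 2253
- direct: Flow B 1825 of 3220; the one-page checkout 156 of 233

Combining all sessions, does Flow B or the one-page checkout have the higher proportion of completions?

Flow B

Search: Flow B 433/893 = 48.5%, the one-page checkout 441/804 = 54.9% → the one-page checkout
Display: Flow B 302/718 = 42.1%, the one-page checkout 530/1012 = 52.4% → the one-page checkout
Social: Flow B 33/103 = 32.0%, the one-page checkout 956/2253 = 42.4% → the one-page checkout
Direct: Flow B 1825/3220 = 56.7%, the one-page checkout 156/233 = 67.0% → the one-page checkout
Overall: Flow B 2593/4934 = 52.6%, the one-page checkout 2083/4302 = 48.4% → Flow B
(The one-page checkout wins every traffic group but Flow B wins overall — the one-page checkout's sessions skew toward the low-rate social group.)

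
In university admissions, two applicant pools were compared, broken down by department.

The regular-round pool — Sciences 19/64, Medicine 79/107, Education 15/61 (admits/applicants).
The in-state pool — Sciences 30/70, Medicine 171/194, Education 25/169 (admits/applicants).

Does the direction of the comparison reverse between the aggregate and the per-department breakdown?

No

Sciences: the regular-round pool 19/64 = 29.7%, the in-state pool 30/70 = 42.9% → the in-state pool
Medicine: the regular-round pool 79/107 = 73.8%, the in-state pool 171/194 = 88.1% → the in-state pool
Education: the regular-round pool 15/61 = 24.6%, the in-state pool 25/169 = 14.8% → the regular-round pool
Overall: the regular-round pool 113/232 = 48.7%, the in-state pool 226/433 = 52.2% → the in-state pool
Neither sweeps: the regular-round pool wins 1 of 3 groups, the in-state pool wins 2. The in-state pool wins overall but not every group — no Simpson reversal.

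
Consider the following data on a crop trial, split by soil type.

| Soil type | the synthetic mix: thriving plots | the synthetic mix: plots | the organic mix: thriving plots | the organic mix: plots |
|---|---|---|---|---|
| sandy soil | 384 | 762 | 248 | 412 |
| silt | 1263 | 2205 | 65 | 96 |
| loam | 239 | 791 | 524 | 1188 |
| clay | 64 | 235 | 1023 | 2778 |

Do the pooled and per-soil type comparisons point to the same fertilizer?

No

Sandy soil: the synthetic mix 384/762 = 50.4%, the organic mix 248/412 = 60.2% → the organic mix
Silt: the synthetic mix 1263/2205 = 57.3%, the organic mix 65/96 = 67.7% → the organic mix
Loam: the synthetic mix 239/791 = 30.2%, the organic mix 524/1188 = 44.1% → the organic mix
Clay: the synthetic mix 64/235 = 27.2%, the organic mix 1023/2778 = 36.8% → the organic mix
Overall: the synthetic mix 1950/3993 = 48.8%, the organic mix 1860/4474 = 41.6% → the synthetic mix
The organic mix wins each soil group but the synthetic mix wins overall — the comparison reverses. The organic mix's plots skew toward clay, which has a lower base rate.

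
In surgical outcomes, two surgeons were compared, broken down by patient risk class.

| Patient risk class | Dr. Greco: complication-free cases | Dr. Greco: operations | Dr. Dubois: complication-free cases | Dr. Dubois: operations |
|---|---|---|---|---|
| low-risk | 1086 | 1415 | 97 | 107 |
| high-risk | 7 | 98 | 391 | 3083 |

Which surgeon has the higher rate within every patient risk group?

Low-risk: Dr. Greco 1086/1415 = 76.7%, Dr. Dubois 97/107 = 90.7% → Dr. Dubois
High-risk: Dr. Greco 7/98 = 7.1%, Dr. Dubois 391/3083 = 12.7% → Dr. Dubois
Dr. Dubois has the higher rate in both groups.

Dr. Dubois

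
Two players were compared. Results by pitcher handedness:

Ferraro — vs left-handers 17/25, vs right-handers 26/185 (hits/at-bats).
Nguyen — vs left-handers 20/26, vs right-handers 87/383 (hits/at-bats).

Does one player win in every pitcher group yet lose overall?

No

Vs left-handers: Ferraro 17/25 = 68.0%, Nguyen 20/26 = 76.9% → Nguyen
Vs right-handers: Ferraro 26/185 = 14.1%, Nguyen 87/383 = 22.7% → Nguyen
Overall: Ferraro 43/210 = 20.5%, Nguyen 107/409 = 26.2% → Nguyen
Nguyen wins overall and in every pitcher group — no reversal.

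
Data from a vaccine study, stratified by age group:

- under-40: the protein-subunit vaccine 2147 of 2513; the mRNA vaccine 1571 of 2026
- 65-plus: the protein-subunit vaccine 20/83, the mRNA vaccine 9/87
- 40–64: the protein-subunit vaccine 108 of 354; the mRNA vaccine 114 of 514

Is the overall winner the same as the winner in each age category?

Under-40: the protein-subunit vaccine 2147/2513 = 85.4%, the mRNA vaccine 1571/2026 = 77.5% → the protein-subunit vaccine
65-plus: the protein-subunit vaccine 20/83 = 24.1%, the mRNA vaccine 9/87 = 10.3% → the protein-subunit vaccine
40–64: the protein-subunit vaccine 108/354 = 30.5%, the mRNA vaccine 114/514 = 22.2% → the protein-subunit vaccine
Overall: the protein-subunit vaccine 2275/2950 = 77.1%, the mRNA vaccine 1694/2627 = 64.5% → the protein-subunit vaccine
The protein-subunit vaccine wins overall and in every age group — no reversal.

Yes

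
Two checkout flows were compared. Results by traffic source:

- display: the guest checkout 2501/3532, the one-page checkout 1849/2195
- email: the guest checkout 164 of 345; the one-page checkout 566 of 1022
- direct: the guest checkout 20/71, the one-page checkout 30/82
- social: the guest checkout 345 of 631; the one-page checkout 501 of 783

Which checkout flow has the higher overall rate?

the one-page checkout

Display: the guest checkout 2501/3532 = 70.8%, the one-page checkout 1849/2195 = 84.2% → the one-page checkout
Email: the guest checkout 164/345 = 47.5%, the one-page checkout 566/1022 = 55.4% → the one-page checkout
Direct: the guest checkout 20/71 = 28.2%, the one-page checkout 30/82 = 36.6% → the one-page checkout
Social: the guest checkout 345/631 = 54.7%, the one-page checkout 501/783 = 64.0% → the one-page checkout
Overall: the guest checkout 3030/4579 = 66.2%, the one-page checkout 2946/4082 = 72.2% → the one-page checkout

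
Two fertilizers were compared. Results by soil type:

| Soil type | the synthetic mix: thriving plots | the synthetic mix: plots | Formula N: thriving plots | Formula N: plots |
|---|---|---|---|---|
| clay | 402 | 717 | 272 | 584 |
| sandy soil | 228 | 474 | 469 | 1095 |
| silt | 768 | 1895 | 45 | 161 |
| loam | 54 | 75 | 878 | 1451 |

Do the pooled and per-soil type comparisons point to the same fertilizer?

No

Clay: the synthetic mix 402/717 = 56.1%, Formula N 272/584 = 46.6% → the synthetic mix
Sandy soil: the synthetic mix 228/474 = 48.1%, Formula N 469/1095 = 42.8% → the synthetic mix
Silt: the synthetic mix 768/1895 = 40.5%, Formula N 45/161 = 28.0% → the synthetic mix
Loam: the synthetic mix 54/75 = 72.0%, Formula N 878/1451 = 60.5% → the synthetic mix
Overall: the synthetic mix 1452/3161 = 45.9%, Formula N 1664/3291 = 50.6% → Formula N
The synthetic mix wins each soil group but Formula N wins overall — the comparison reverses. The synthetic mix's plots skew toward silt, which has a lower base rate.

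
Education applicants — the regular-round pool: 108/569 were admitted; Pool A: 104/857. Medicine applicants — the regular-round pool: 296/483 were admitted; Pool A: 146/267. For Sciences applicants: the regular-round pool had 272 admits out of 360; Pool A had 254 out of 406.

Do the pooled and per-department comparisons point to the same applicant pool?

Yes

Education: the regular-round pool 108/569 = 19.0%, Pool A 104/857 = 12.1% → the regular-round pool
Medicine: the regular-round pool 296/483 = 61.3%, Pool A 146/267 = 54.7% → the regular-round pool
Sciences: the regular-round pool 272/360 = 75.6%, Pool A 254/406 = 62.6% → the regular-round pool
Overall: the regular-round pool 676/1412 = 47.9%, Pool A 504/1530 = 32.9% → the regular-round pool
The regular-round pool wins overall and in every department group — no reversal.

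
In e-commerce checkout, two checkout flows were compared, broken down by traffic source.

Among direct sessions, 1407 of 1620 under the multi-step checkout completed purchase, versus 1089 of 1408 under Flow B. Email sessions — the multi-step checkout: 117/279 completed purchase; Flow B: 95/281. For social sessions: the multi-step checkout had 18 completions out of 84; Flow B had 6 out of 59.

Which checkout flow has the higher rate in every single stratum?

the multi-step checkout

Direct: the multi-step checkout 1407/1620 = 86.9%, Flow B 1089/1408 = 77.3% → the multi-step checkout
Email: the multi-step checkout 117/279 = 41.9%, Flow B 95/281 = 33.8% → the multi-step checkout
Social: the multi-step checkout 18/84 = 21.4%, Flow B 6/59 = 10.2% → the multi-step checkout
The multi-step checkout has the higher rate in all 3 groups.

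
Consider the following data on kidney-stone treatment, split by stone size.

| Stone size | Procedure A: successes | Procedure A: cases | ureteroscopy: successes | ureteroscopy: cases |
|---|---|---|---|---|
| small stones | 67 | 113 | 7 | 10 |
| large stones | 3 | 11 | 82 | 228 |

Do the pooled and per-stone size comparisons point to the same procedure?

No

Small stones: Procedure A 67/113 = 59.3%, ureteroscopy 7/10 = 70.0% → ureteroscopy
Large stones: Procedure A 3/11 = 27.3%, ureteroscopy 82/228 = 36.0% → ureteroscopy
Overall: Procedure A 70/124 = 56.5%, ureteroscopy 89/238 = 37.4% → Procedure A
Ureteroscopy wins each stone group but Procedure A wins overall — the comparison reverses. Ureteroscopy's cases skew toward large stones, which has a lower base rate.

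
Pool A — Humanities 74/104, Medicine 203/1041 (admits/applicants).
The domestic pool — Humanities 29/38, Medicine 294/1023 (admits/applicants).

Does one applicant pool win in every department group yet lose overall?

Humanities: Pool A 74/104 = 71.2%, the domestic pool 29/38 = 76.3% → the domestic pool
Medicine: Pool A 203/1041 = 19.5%, the domestic pool 294/1023 = 28.7% → the domestic pool
Overall: Pool A 277/1145 = 24.2%, the domestic pool 323/1061 = 30.4% → the domestic pool
The domestic pool wins overall and in every department group — no reversal.

No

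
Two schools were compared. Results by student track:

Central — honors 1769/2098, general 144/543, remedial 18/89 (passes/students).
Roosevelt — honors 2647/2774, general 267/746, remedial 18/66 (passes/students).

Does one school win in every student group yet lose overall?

No

Honors: Central 1769/2098 = 84.3%, Roosevelt 2647/2774 = 95.4% → Roosevelt
General: Central 144/543 = 26.5%, Roosevelt 267/746 = 35.8% → Roosevelt
Remedial: Central 18/89 = 20.2%, Roosevelt 18/66 = 27.3% → Roosevelt
Overall: Central 1931/2730 = 70.7%, Roosevelt 2932/3586 = 81.8% → Roosevelt
Roosevelt wins overall and in every student group — no reversal.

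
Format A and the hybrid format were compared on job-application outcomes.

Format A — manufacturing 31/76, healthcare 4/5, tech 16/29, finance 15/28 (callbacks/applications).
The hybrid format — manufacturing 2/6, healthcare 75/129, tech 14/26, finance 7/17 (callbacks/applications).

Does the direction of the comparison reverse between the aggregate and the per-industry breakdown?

Yes

Manufacturing: Format A 31/76 = 40.8%, the hybrid format 2/6 = 33.3% → Format A
Healthcare: Format A 4/5 = 80.0%, the hybrid format 75/129 = 58.1% → Format A
Tech: Format A 16/29 = 55.2%, the hybrid format 14/26 = 53.8% → Format A
Finance: Format A 15/28 = 53.6%, the hybrid format 7/17 = 41.2% → Format A
Overall: Format A 66/138 = 47.8%, the hybrid format 98/178 = 55.1% → the hybrid format
Format A wins each industry group but the hybrid format wins overall — the comparison reverses. Format A's applications skew toward manufacturing, which has a lower base rate.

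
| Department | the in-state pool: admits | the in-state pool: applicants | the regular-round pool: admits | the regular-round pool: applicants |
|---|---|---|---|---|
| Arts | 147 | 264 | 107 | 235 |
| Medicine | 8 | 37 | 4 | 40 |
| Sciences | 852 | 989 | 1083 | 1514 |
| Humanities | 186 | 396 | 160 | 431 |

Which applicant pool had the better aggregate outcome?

the in-state pool

Arts: the in-state pool 147/264 = 55.7%, the regular-round pool 107/235 = 45.5% → the in-state pool
Medicine: the in-state pool 8/37 = 21.6%, the regular-round pool 4/40 = 10.0% → the in-state pool
Sciences: the in-state pool 852/989 = 86.1%, the regular-round pool 1083/1514 = 71.5% → the in-state pool
Humanities: the in-state pool 186/396 = 47.0%, the regular-round pool 160/431 = 37.1% → the in-state pool
Overall: the in-state pool 1193/1686 = 70.8%, the regular-round pool 1354/2220 = 61.0% → the in-state pool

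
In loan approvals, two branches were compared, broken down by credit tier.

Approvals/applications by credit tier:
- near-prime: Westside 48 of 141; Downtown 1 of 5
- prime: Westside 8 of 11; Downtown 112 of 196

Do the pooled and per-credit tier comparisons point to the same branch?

No

Near-prime: Westside 48/141 = 34.0%, Downtown 1/5 = 20.0% → Westside
Prime: Westside 8/11 = 72.7%, Downtown 112/196 = 57.1% → Westside
Overall: Westside 56/152 = 36.8%, Downtown 113/201 = 56.2% → Downtown
Westside wins each credit group but Downtown wins overall — the comparison reverses. Westside's applications skew toward near-prime, which has a lower base rate.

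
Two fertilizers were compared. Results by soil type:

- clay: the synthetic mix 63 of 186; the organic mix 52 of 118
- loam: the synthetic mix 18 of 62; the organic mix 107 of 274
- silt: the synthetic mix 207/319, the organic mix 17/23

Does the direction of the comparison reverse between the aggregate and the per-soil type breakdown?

Yes

Clay: the synthetic mix 63/186 = 33.9%, the organic mix 52/118 = 44.1% → the organic mix
Loam: the synthetic mix 18/62 = 29.0%, the organic mix 107/274 = 39.1% → the organic mix
Silt: the synthetic mix 207/319 = 64.9%, the organic mix 17/23 = 73.9% → the organic mix
Overall: the synthetic mix 288/567 = 50.8%, the organic mix 176/415 = 42.4% → the synthetic mix
The organic mix wins each soil group but the synthetic mix wins overall — the comparison reverses. The organic mix's plots skew toward loam, which has a lower base rate.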